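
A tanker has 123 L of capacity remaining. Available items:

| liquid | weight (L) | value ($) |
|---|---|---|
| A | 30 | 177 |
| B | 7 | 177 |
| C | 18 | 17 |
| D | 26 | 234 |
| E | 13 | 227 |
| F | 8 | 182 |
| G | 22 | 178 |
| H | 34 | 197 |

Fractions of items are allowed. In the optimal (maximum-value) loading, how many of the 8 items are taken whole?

6

Sort by value per unit weight and fill in that order.
Ratios (sorted): B 25.29, F 22.75, E 17.46, D 9.00, G 8.09, A 5.90, H 5.79, C 0.94
take B (7 @ 177); take F (8 @ 182); take E (13 @ 227); take D (26 @ 234); take G (22 @ 178); take A (30 @ 177); take 17/34 of H → 98.50. Capacity used 123/123.
6 item(s) taken whole; one partial (take 17/34 of H).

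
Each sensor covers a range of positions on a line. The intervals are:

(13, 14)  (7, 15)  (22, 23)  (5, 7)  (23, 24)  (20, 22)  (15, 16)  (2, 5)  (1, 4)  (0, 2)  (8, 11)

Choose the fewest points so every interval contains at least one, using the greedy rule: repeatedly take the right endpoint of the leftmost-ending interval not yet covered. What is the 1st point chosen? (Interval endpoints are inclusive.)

2

By right end: [0,2]  [1,4]  [2,5]  [5,7]  [8,11]  [13,14]  [7,15]  [15,16]  [20,22]  [22,23]  [23,24]
[0,2] uncovered → point at 2; [5,7] uncovered → point at 7; [8,11] uncovered → point at 11; [13,14] uncovered → point at 14; [15,16] uncovered → point at 16; [20,22] uncovered → point at 22; [23,24] uncovered → point at 24.
Points: 2, 7, 11, 14, 16, 22, 24 (7 total).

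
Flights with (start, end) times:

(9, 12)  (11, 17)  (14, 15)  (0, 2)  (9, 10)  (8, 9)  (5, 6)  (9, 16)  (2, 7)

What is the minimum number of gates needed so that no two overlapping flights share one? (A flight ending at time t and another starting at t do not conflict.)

The answer is the maximum number of intervals overlapping at any instant.
starts: [0, 2, 5, 8, 9, 9, 9, 11, 14]
ends:   [2, 6, 7, 9, 10, 12, 15, 16, 17]
s0→1 e2→0 s2→1 s5→2 e6→1 e7→0 s8→1 e9→0 s9→1 s9→2 s9→3  — peak 3.

3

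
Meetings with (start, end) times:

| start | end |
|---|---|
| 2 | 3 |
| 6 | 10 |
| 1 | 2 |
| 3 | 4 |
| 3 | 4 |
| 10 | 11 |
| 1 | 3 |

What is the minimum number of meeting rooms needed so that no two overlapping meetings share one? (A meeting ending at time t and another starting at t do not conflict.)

2

The answer is the maximum number of intervals overlapping at any instant.
starts: [1, 1, 2, 3, 3, 6, 10]
ends:   [2, 3, 3, 4, 4, 10, 11]
s1→1 s1→2  — peak 2.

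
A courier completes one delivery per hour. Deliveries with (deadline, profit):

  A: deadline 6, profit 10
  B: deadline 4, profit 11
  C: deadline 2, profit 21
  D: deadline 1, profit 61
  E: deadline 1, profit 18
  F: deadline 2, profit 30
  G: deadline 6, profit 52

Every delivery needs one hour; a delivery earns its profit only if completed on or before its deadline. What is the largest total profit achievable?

Take jobs in profit order; each goes to the latest open slot no later than its deadline.
Profit order: D=61 G=52 F=30 C=21 E=18 B=11 A=10
Assign: D→slot 1, G→slot 6, F→slot 2, C skipped, E skipped, B→slot 4, A→slot 5.
Slots: [1:D] [2:F] [4:B] [5:A] [6:G]
Profit = 61 + 30 + 11 + 10 + 52 = 164

164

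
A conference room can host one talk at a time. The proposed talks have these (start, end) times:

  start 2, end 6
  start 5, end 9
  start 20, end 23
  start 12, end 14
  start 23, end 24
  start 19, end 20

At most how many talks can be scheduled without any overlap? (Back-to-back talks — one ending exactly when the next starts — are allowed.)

Sort by end time and greedily take each interval whose start is ≥ the last chosen end.
Sorted by end: (2,6)  (5,9)  (12,14)  (19,20)  (20,23)  (23,24)
take (2,6); take (12,14); take (19,20); take (20,23); take (23,24).
Selected 5 talks.

5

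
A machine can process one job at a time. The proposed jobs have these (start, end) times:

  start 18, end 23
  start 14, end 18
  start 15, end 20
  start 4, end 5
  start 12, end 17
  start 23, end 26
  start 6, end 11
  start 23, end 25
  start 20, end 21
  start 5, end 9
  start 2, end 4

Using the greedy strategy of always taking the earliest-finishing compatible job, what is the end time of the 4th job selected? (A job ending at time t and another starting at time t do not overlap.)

Sort by end time and greedily take each interval whose start is ≥ the last chosen end.
Sorted by end: (2,4)  (4,5)  (5,9)  (6,11)  (12,17)  (14,18)  (15,20)  (20,21)  (18,23)  (23,25)  (23,26)
take (2,4); take (4,5); take (5,9); take (12,17); skip (14,18); skip (15,20); take (20,21); take (23,25).
Selected: (2,4) (4,5) (5,9) (12,17) (20,21) (23,25)

17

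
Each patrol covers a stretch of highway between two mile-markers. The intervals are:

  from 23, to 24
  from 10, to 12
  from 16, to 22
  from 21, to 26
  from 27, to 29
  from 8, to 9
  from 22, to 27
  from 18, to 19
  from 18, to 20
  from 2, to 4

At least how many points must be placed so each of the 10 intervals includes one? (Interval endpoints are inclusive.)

6

Sorted: [2,4] [8,9] [10,12] [18,19] [18,20] [16,22] [23,24] [21,26] [22,27] [27,29]
{[2,4]} hit by 4; {[8,9]} hit by 9; {[10,12]} hit by 12; {[18,19],[18,20],[16,22]} hit by 19; {[23,24],[21,26],[22,27]} hit by 24; {[27,29]} hit by 29.
Points: 4, 9, 12, 19, 24, 29 (6 total).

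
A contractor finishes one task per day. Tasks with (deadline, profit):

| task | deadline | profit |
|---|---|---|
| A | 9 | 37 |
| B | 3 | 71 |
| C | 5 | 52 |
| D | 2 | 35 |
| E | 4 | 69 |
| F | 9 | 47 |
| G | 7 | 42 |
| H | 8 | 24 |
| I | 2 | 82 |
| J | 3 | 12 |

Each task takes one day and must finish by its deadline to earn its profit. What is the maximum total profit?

By profit: I(d2,82), B(d3,71), E(d4,69), C(d5,52), F(d9,47), G(d7,42), A(d9,37), D(d2,35), H(d8,24), J(d3,12)
I→slot 2; B→slot 3; E→slot 4; C→slot 5; F→slot 9; G→slot 7; A→slot 8; D→slot 1; H→slot 6; J skipped.
Profit = 35 + 82 + 71 + 69 + 52 + 24 + 42 + 37 + 47 = 459

459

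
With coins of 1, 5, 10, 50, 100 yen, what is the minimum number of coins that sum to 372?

8

372 = 3×100 + 1×50 + 2×10 + 2×1
Total coins = 3 + 1 + 2 + 2 = 8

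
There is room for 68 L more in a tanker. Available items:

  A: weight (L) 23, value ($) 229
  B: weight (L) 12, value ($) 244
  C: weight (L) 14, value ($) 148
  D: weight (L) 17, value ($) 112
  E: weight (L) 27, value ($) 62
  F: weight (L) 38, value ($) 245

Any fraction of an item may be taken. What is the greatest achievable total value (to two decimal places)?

745.89

Ratios (sorted): B 20.33, C 10.57, A 9.96, D 6.59, F 6.45, E 2.30
take B (12 @ 244); take C (14 @ 148); take A (23 @ 229); take D (17 @ 112); take 2/38 of F → 12.89. Capacity used 68/68.
Total value = 745.89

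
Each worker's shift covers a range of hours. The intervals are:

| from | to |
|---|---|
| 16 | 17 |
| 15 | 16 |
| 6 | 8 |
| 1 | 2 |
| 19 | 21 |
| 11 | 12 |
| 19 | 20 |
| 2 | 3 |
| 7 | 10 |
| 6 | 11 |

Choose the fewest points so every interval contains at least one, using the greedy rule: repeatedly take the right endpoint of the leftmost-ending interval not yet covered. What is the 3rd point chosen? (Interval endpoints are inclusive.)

Process intervals by earliest right end; each time one isn't hit yet, stab at its right endpoint.
Sorted: [1,2] [2,3] [6,8] [7,10] [6,11] [11,12] [15,16] [16,17] [19,20] [19,21]
{[1,2],[2,3]} hit by 2; {[6,8],[7,10],[6,11]} hit by 8; {[11,12]} hit by 12; {[15,16],[16,17]} hit by 16; {[19,20],[19,21]} hit by 20.
Points: 2, 8, 12, 16, 20 (5 total).

12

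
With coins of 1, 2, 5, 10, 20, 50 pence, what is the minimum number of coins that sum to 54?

54 = 1×50 + 2×2
Total coins = 1 + 2 = 3

3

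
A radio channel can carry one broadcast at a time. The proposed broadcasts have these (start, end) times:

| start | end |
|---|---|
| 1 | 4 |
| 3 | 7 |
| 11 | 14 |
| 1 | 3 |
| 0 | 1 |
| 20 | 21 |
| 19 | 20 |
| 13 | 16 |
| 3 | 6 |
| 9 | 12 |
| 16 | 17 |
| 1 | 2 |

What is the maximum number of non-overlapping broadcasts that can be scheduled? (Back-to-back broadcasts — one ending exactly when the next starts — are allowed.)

8

Greedy by earliest finish: after sorting by end time, pick each interval compatible with the last pick.
By end time: (0,1), (1,2), (1,3), (1,4), (3,6), (3,7), (9,12), (11,14), (13,16), (16,17), (19,20), (20,21).
Pick (0,1); next start ≥ 1 → (1,2); next start ≥ 2 → (3,6); next start ≥ 6 → (9,12); next start ≥ 12 → (13,16); next start ≥ 16 → (16,17); next start ≥ 17 → (19,20); next start ≥ 20 → (20,21).
Selected 8 broadcasts.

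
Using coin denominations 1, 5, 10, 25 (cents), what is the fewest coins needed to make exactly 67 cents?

6

Greedy: take as many of the largest coin as possible, then repeat with the remainder.
67 = 2×25 + 1×10 + 1×5 + 2×1
Total coins = 2 + 1 + 1 + 2 = 6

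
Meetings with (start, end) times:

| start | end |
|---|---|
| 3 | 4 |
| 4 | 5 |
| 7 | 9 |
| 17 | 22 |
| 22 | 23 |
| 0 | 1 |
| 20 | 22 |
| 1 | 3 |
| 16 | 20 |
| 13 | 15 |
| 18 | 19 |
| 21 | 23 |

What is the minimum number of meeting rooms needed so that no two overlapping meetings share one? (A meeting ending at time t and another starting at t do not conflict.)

Count concurrent intervals with a sweep; the peak is the room count.
Events (time:±→running): 0:+→1 1:-→0 1:+→1 3:-→0 3:+→1 4:-→0 4:+→1 5:-→0 7:+→1 9:-→0 13:+→1 15:-→0 16:+→1 17:+→2 18:+→3 … peak 3.

3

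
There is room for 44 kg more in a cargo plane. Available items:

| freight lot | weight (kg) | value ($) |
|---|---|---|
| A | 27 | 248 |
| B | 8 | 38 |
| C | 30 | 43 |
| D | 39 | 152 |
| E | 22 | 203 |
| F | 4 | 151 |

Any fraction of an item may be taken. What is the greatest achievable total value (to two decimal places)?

519.33

Greedy by value/weight ratio, highest first.
Ratios (sorted): F 37.75, E 9.23, A 9.19, B 4.75, D 3.90, C 1.43
take F (4 @ 151); take E (22 @ 203); take 18/27 of A → 165.33. Capacity used 44/44.
Total value = 519.33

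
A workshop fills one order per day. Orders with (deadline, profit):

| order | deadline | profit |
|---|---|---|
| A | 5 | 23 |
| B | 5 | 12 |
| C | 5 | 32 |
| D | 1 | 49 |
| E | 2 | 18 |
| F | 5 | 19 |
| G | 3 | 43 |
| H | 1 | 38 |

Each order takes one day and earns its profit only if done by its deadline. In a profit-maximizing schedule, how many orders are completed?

Profit order: D=49 G=43 H=38 C=32 A=23 F=19 E=18 B=12
Assign: D→slot 1, G→slot 3, H skipped, C→slot 5, A→slot 4, F→slot 2, E skipped, B skipped.
Slots: [1:D] [2:F] [3:G] [4:A] [5:C]
5 of 8 scheduled.

5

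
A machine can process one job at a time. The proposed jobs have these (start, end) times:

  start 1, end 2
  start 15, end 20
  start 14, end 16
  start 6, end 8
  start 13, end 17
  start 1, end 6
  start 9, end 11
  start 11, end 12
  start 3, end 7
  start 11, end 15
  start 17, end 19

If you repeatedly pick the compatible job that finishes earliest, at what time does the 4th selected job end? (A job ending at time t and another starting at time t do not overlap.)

Sort by end time and greedily take each interval whose start is ≥ the last chosen end.
Sorted by end: (1,2)  (1,6)  (3,7)  (6,8)  (9,11)  (11,12)  (11,15)  (14,16)  (13,17)  (17,19)  (15,20)
take (1,2); skip (1,6); take (3,7); take (9,11); take (11,12); take (14,16); skip (13,17); take (17,19).
Selected: (1,2) (3,7) (9,11) (11,12) (14,16) (17,19)

12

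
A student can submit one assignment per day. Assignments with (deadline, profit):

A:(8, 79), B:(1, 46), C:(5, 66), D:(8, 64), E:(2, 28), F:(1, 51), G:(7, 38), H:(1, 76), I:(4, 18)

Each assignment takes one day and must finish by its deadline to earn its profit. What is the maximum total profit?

369

Take jobs in profit order; each goes to the latest open slot no later than its deadline.
Profit order: A=79 H=76 C=66 D=64 F=51 B=46 G=38 E=28 I=18
Assign: A→slot 8, H→slot 1, C→slot 5, D→slot 7, F skipped, B skipped, G→slot 6, E→slot 2, I→slot 4.
Slots: [1:H] [2:E] [4:I] [5:C] [6:G] [7:D] [8:A]
Profit = 76 + 28 + 18 + 66 + 38 + 64 + 79 = 369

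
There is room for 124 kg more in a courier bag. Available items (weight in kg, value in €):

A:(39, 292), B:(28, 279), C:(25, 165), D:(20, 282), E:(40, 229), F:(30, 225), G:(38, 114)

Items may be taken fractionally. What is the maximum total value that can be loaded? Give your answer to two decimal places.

Order: D (282/20=14.10) > B (279/28=9.96) > F (225/30=7.50) > A (292/39=7.49) > C (165/25=6.60) > E (229/40=5.72) > G (114/38=3.00)
Fill: take D (20 @ 282) → take B (28 @ 279) → take F (30 @ 225) → take A (39 @ 292) → take 7/25 of C → 46.20; 124/124 used.
Total value = 1124.20

1124.20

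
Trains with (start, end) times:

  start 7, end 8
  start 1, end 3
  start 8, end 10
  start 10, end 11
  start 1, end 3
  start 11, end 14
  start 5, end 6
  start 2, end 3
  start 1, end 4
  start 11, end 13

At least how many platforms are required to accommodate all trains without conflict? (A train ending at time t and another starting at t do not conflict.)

4

Events (time:±→running): 1:+→1 1:+→2 1:+→3 2:+→4 … peak 4.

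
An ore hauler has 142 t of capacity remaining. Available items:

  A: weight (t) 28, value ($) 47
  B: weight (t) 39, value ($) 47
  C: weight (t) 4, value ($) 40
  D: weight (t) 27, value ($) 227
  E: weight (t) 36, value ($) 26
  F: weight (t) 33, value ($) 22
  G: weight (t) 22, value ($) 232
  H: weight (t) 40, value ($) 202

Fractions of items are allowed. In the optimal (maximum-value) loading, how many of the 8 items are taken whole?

Greedy by value/weight ratio, highest first.
Ratios (sorted): G 10.55, C 10.00, D 8.41, H 5.05, A 1.68, B 1.21, E 0.72, F 0.67
take G (22 @ 232); take C (4 @ 40); take D (27 @ 227); take H (40 @ 202); take A (28 @ 47); take 21/39 of B → 25.31. Capacity used 142/142.
5 item(s) taken whole; one partial (take 21/39 of B).

5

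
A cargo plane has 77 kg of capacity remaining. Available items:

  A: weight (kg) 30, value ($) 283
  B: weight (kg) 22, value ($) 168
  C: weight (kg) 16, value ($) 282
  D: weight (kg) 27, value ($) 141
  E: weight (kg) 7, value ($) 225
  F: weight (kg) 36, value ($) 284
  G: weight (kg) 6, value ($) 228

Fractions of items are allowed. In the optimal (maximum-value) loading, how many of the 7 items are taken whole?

Greedy by value/weight ratio, highest first.
Order: G (228/6=38.00) > E (225/7=32.14) > C (282/16=17.62) > A (283/30=9.43) > F (284/36=7.89) > B (168/22=7.64) > D (141/27=5.22)
Fill: take G (6 @ 228) → take E (7 @ 225) → take C (16 @ 282) → take A (30 @ 283) → take 18/36 of F → 142.00; 77/77 used.
4 item(s) taken whole; one partial (take 18/36 of F).

4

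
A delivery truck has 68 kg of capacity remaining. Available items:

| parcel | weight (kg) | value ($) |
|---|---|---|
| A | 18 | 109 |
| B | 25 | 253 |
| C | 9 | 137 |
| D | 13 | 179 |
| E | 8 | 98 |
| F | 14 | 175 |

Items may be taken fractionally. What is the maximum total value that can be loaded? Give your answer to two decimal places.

831.88

Sort by value per unit weight and fill in that order.
Ratios (sorted): C 15.22, D 13.77, F 12.50, E 12.25, B 10.12, A 6.06
take C (9 @ 137); take D (13 @ 179); take F (14 @ 175); take E (8 @ 98); take 24/25 of B → 242.88. Capacity used 68/68.
Total value = 831.88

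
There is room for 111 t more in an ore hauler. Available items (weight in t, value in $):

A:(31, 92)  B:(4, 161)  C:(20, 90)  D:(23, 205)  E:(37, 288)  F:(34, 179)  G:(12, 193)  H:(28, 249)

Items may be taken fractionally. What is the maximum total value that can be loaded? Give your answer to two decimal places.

1132.85

Greedy by value/weight ratio, highest first.
Order: B (161/4=40.25) > G (193/12=16.08) > D (205/23=8.91) > H (249/28=8.89) > E (288/37=7.78) > F (179/34=5.26) > C (90/20=4.50) > A (92/31=2.97)
Fill: take B (4 @ 161) → take G (12 @ 193) → take D (23 @ 205) → take H (28 @ 249) → take E (37 @ 288) → take 7/34 of F → 36.85; 111/111 used.
Total value = 1132.85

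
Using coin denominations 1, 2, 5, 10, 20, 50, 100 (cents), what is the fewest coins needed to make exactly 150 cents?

150 − 1×100→50 − 1×50→0
Total coins = 1 + 1 = 2

2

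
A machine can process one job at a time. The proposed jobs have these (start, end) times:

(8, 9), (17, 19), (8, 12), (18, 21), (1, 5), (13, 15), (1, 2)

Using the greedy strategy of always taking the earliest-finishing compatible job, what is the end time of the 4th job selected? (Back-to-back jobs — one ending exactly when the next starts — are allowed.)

19

Sorted by end: (1,2)  (1,5)  (8,9)  (8,12)  (13,15)  (17,19)  (18,21)
take (1,2); skip (1,5); take (8,9); skip (8,12); take (13,15); take (17,19).
Selected: (1,2) (8,9) (13,15) (17,19)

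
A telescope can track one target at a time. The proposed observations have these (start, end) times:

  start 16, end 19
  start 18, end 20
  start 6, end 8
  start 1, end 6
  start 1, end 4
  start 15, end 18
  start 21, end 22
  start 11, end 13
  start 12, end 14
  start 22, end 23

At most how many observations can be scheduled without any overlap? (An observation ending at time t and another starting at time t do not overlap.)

7

By end time: (1,4), (1,6), (6,8), (11,13), (12,14), (15,18), (16,19), (18,20), (21,22), (22,23).
Pick (1,4); next start ≥ 4 → (6,8); next start ≥ 8 → (11,13); next start ≥ 13 → (15,18); next start ≥ 18 → (18,20); next start ≥ 20 → (21,22); next start ≥ 22 → (22,23).
Selected 7 observations.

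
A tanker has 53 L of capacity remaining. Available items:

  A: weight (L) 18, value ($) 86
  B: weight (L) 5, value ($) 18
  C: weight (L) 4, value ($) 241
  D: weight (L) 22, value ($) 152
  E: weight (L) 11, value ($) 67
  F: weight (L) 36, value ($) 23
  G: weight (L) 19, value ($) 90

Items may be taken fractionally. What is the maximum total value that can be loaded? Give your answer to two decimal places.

536.44

Sort by value per unit weight and fill in that order.
Ratios (sorted): C 60.25, D 6.91, E 6.09, A 4.78, G 4.74, B 3.60, F 0.64
take C (4 @ 241); take D (22 @ 152); take E (11 @ 67); take 16/18 of A → 76.44. Capacity used 53/53.
Total value = 536.44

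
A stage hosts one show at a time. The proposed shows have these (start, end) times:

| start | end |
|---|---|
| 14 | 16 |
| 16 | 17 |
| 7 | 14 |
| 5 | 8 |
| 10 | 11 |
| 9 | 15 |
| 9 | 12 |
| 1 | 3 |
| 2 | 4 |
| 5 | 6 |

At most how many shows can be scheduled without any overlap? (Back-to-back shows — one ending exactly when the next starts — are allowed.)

Greedy by earliest finish: after sorting by end time, pick each interval compatible with the last pick.
Sorted by end: (1,3)  (2,4)  (5,6)  (5,8)  (10,11)  (9,12)  (7,14)  (9,15)  (14,16)  (16,17)
take (1,3); take (5,6); skip (5,8); take (10,11); skip (9,12); skip (9,15); take (14,16); take (16,17).
Selected 5 shows.

5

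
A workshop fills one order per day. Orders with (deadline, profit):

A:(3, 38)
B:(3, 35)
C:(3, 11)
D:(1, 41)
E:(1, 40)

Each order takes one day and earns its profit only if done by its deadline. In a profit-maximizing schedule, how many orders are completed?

Profit order: D=41 E=40 A=38 B=35 C=11
Assign: D→slot 1, E skipped, A→slot 3, B→slot 2, C skipped.
Slots: [1:D] [2:B] [3:A]
3 of 5 scheduled.

3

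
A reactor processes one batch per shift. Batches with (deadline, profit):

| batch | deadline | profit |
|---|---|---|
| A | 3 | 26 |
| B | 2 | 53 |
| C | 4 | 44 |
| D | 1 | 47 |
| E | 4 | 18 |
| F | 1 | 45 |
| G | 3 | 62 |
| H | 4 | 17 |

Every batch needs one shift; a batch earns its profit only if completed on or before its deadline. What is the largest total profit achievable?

206

Sort by profit descending; place each in the latest free slot ≤ its deadline.
Profit order: G=62 B=53 D=47 F=45 C=44 A=26 E=18 H=17
Assign: G→slot 3, B→slot 2, D→slot 1, F skipped, C→slot 4, A skipped, E skipped, H skipped.
Slots: [1:D] [2:B] [3:G] [4:C]
Profit = 47 + 53 + 62 + 44 = 206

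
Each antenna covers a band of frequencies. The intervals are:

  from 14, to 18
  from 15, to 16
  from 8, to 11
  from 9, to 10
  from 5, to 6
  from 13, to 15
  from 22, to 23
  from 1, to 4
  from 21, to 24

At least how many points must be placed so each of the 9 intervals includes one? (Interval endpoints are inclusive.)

Sorted: [1,4] [5,6] [9,10] [8,11] [13,15] [15,16] [14,18] [22,23] [21,24]
{[1,4]} hit by 4; {[5,6]} hit by 6; {[9,10],[8,11]} hit by 10; {[13,15],[15,16],[14,18]} hit by 15; {[22,23],[21,24]} hit by 23.
Points: 4, 6, 10, 15, 23 (5 total).

5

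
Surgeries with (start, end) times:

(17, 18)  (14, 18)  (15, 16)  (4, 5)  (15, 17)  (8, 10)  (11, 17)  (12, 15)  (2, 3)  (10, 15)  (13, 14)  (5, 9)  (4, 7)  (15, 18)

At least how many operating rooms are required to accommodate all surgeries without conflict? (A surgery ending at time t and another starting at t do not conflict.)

The answer is the maximum number of intervals overlapping at any instant.
starts: [2, 4, 4, 5, 8, 10, 11, 12, 13, 14, 15, 15, 15, 17]
ends:   [3, 5, 7, 9, 10, 14, 15, 15, 16, 17, 17, 18, 18, 18]
s2→1 e3→0 s4→1 s4→2 e5→1 s5→2 e7→1 s8→2 e9→1 e10→0 s10→1 s11→2 s12→3 s13→4 e14→3 s14→4 e15→3 e15→2 s15→3 s15→4 s15→5  — peak 5.

5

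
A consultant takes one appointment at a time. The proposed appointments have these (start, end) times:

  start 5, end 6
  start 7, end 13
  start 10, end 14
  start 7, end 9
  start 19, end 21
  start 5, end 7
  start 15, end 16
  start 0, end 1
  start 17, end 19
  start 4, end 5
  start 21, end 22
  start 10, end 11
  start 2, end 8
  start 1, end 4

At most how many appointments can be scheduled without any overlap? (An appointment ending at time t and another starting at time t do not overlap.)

By end time: (0,1), (1,4), (4,5), (5,6), (5,7), (2,8), (7,9), (10,11), (7,13), (10,14), (15,16), (17,19), (19,21), (21,22).
Pick (0,1); next start ≥ 1 → (1,4); next start ≥ 4 → (4,5); next start ≥ 5 → (5,6); next start ≥ 6 → (7,9); next start ≥ 9 → (10,11); next start ≥ 11 → (15,16); next start ≥ 16 → (17,19); next start ≥ 19 → (19,21); next start ≥ 21 → (21,22).
Selected 10 appointments.

10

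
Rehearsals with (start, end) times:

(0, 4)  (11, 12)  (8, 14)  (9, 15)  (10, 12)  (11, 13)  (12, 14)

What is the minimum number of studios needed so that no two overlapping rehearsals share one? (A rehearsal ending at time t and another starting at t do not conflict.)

5

Events (time:±→running): 0:+→1 4:-→0 8:+→1 9:+→2 10:+→3 11:+→4 11:+→5 … peak 5.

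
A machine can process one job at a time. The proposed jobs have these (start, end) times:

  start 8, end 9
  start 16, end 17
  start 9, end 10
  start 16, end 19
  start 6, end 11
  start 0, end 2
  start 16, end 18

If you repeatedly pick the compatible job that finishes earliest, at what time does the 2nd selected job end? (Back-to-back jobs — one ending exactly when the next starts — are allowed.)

9

Order by finish time; keep every interval that doesn't clash with the previous kept one.
By end time: (0,2), (8,9), (9,10), (6,11), (16,17), (16,18), (16,19).
Pick (0,2); next start ≥ 2 → (8,9); next start ≥ 9 → (9,10); next start ≥ 10 → (16,17).
Selected: (0,2) (8,9) (9,10) (16,17)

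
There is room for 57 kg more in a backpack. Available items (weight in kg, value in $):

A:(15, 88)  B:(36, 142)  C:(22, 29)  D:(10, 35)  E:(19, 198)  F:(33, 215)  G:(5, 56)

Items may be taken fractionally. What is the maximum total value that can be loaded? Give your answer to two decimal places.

Sort by value per unit weight and fill in that order.
Order: G (56/5=11.20) > E (198/19=10.42) > F (215/33=6.52) > A (88/15=5.87) > B (142/36=3.94) > D (35/10=3.50) > C (29/22=1.32)
Fill: take G (5 @ 56) → take E (19 @ 198) → take F (33 @ 215); 57/57 used.
Total value = 469.00

469.00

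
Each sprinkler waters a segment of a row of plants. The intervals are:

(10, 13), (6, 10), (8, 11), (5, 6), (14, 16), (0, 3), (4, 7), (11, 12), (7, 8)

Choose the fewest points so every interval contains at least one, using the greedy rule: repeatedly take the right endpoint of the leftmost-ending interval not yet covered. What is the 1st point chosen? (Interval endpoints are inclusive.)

3

By right end: [0,3]  [5,6]  [4,7]  [7,8]  [6,10]  [8,11]  [11,12]  [10,13]  [14,16]
[0,3] uncovered → point at 3; [5,6] uncovered → point at 6; [7,8] uncovered → point at 8; [11,12] uncovered → point at 12; [14,16] uncovered → point at 16.
Points: 3, 6, 8, 12, 16 (5 total).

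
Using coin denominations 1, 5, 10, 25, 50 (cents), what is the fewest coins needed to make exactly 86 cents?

86 = 1×50 + 1×25 + 1×10 + 1×1
Total coins = 1 + 1 + 1 + 1 = 4

4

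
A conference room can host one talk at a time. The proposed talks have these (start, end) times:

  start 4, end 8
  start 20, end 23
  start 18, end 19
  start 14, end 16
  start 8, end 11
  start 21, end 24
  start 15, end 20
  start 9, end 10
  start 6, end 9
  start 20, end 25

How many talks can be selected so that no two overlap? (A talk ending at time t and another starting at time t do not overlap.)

5

Order by finish time; keep every interval that doesn't clash with the previous kept one.
By end time: (4,8), (6,9), (9,10), (8,11), (14,16), (18,19), (15,20), (20,23), (21,24), (20,25).
Pick (4,8); next start ≥ 8 → (9,10); next start ≥ 10 → (14,16); next start ≥ 16 → (18,19); next start ≥ 19 → (20,23).
Selected 5 talks.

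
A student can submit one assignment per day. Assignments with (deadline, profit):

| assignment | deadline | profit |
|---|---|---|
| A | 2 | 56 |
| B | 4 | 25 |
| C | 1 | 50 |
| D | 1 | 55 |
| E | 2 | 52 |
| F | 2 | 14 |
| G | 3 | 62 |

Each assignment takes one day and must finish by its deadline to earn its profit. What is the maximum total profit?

Profit order: G=62 A=56 D=55 E=52 C=50 B=25 F=14
Assign: G→slot 3, A→slot 2, D→slot 1, E skipped, C skipped, B→slot 4, F skipped.
Slots: [1:D] [2:A] [3:G] [4:B]
Profit = 55 + 56 + 62 + 25 = 198

198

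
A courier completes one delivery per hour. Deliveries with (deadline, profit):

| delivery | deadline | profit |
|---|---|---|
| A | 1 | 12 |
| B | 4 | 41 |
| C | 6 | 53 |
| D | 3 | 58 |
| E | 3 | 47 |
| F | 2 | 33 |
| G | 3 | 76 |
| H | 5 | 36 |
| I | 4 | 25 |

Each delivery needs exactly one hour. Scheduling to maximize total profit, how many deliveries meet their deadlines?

Take jobs in profit order; each goes to the latest open slot no later than its deadline.
By profit: G(d3,76), D(d3,58), C(d6,53), E(d3,47), B(d4,41), H(d5,36), F(d2,33), I(d4,25), A(d1,12)
G→slot 3; D→slot 2; C→slot 6; E→slot 1; B→slot 4; H→slot 5; F skipped; I skipped; A skipped.
6 of 9 scheduled.

6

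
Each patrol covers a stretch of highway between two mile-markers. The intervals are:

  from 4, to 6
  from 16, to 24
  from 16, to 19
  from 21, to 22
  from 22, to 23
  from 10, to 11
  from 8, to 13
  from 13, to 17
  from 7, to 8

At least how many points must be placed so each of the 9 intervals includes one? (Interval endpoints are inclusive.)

5

Sorted: [4,6] [7,8] [10,11] [8,13] [13,17] [16,19] [21,22] [22,23] [16,24]
{[4,6]} hit by 6; {[7,8]} hit by 8; {[10,11],[8,13]} hit by 11; {[13,17],[16,19]} hit by 17; {[21,22],[22,23],[16,24]} hit by 22.
Points: 6, 8, 11, 17, 22 (5 total).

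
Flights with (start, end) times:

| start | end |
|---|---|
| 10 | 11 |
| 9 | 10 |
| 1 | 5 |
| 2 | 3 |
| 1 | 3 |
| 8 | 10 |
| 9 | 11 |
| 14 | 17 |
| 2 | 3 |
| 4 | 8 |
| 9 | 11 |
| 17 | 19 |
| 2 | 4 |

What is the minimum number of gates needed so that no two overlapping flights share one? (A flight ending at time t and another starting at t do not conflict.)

5

Events (time:±→running): 1:+→1 1:+→2 2:+→3 2:+→4 2:+→5 … peak 5.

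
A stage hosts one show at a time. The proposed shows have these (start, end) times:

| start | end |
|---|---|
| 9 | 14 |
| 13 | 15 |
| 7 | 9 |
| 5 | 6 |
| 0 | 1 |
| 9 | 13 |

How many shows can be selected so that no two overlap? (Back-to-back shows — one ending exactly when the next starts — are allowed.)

5

Greedy by earliest finish: after sorting by end time, pick each interval compatible with the last pick.
Sorted by end: (0,1)  (5,6)  (7,9)  (9,13)  (9,14)  (13,15)
take (0,1); take (5,6); take (7,9); take (9,13); take (13,15).
Selected 5 shows.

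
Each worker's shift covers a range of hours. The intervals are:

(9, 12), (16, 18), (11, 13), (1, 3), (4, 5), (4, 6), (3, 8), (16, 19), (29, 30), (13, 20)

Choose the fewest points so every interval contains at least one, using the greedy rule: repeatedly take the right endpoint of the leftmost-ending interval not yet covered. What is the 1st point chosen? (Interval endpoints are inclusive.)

3

Sorted: [1,3] [4,5] [4,6] [3,8] [9,12] [11,13] [16,18] [16,19] [13,20] [29,30]
{[1,3]} hit by 3; {[4,5],[4,6],[3,8]} hit by 5; {[9,12],[11,13]} hit by 12; {[16,18],[16,19],[13,20]} hit by 18; {[29,30]} hit by 30.
Points: 3, 5, 12, 18, 30 (5 total).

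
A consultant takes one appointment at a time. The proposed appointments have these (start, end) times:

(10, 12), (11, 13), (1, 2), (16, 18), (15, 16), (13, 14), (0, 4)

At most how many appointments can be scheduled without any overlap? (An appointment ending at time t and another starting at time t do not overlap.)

Sorted by end: (1,2)  (0,4)  (10,12)  (11,13)  (13,14)  (15,16)  (16,18)
take (1,2); take (10,12); skip (11,13); take (13,14); take (15,16); take (16,18).
Selected 5 appointments.

5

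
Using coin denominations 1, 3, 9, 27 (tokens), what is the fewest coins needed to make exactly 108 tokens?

108 − 4×27→0
Total coins = 4 = 4

4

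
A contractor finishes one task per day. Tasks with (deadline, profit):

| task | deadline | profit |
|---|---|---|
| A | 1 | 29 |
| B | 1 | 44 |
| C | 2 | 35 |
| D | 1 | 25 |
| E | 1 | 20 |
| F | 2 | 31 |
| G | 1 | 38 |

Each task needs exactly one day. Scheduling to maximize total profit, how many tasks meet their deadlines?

2

Profit order: B=44 G=38 C=35 F=31 A=29 D=25 E=20
Assign: B→slot 1, G skipped, C→slot 2, F skipped, A skipped, D skipped, E skipped.
Slots: [1:B] [2:C]
2 of 7 scheduled.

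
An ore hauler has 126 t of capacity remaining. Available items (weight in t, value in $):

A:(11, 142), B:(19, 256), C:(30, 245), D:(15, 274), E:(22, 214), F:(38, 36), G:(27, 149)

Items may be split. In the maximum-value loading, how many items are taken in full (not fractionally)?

Order: D (274/15=18.27) > B (256/19=13.47) > A (142/11=12.91) > E (214/22=9.73) > C (245/30=8.17) > G (149/27=5.52) > F (36/38=0.95)
Fill: take D (15 @ 274) → take B (19 @ 256) → take A (11 @ 142) → take E (22 @ 214) → take C (30 @ 245) → take G (27 @ 149) → take 2/38 of F → 1.89; 126/126 used.
6 item(s) taken whole; one partial (take 2/38 of F).

6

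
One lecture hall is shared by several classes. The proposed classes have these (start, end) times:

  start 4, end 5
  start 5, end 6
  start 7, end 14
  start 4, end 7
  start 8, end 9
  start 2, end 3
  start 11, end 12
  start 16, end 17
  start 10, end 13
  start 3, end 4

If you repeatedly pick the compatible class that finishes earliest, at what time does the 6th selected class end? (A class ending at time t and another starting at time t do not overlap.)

Order by finish time; keep every interval that doesn't clash with the previous kept one.
Sorted by end: (2,3)  (3,4)  (4,5)  (5,6)  (4,7)  (8,9)  (11,12)  (10,13)  (7,14)  (16,17)
take (2,3); take (3,4); take (4,5); take (5,6); take (8,9); take (11,12); skip (7,14); take (16,17).
Selected: (2,3) (3,4) (4,5) (5,6) (8,9) (11,12) (16,17)

12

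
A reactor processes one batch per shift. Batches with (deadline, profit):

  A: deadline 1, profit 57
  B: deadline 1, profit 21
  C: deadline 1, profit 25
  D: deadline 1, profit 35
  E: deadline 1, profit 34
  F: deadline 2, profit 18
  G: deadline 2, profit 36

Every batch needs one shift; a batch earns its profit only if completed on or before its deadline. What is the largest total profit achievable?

Sort by profit descending; place each in the latest free slot ≤ its deadline.
Profit order: A=57 G=36 D=35 E=34 C=25 B=21 F=18
Assign: A→slot 1, G→slot 2, D skipped, E skipped, C skipped, B skipped, F skipped.
Slots: [1:A] [2:G]
Profit = 57 + 36 = 93

93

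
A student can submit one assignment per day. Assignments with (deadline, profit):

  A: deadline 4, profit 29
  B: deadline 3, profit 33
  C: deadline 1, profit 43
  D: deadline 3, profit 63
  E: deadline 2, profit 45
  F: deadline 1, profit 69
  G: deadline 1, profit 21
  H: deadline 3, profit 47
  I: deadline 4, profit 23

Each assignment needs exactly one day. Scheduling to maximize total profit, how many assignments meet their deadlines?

Profit order: F=69 D=63 H=47 E=45 C=43 B=33 A=29 I=23 G=21
Assign: F→slot 1, D→slot 3, H→slot 2, E skipped, C skipped, B skipped, A→slot 4, I skipped, G skipped.
Slots: [1:F] [2:H] [3:D] [4:A]
4 of 9 scheduled.

4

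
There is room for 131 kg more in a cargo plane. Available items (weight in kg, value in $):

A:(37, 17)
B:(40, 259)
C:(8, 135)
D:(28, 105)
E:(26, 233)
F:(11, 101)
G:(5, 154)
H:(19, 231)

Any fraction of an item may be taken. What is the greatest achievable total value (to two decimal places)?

1195.50

Ratios (sorted): G 30.80, C 16.88, H 12.16, F 9.18, E 8.96, B 6.47, D 3.75, A 0.46
take G (5 @ 154); take C (8 @ 135); take H (19 @ 231); take F (11 @ 101); take E (26 @ 233); take B (40 @ 259); take 22/28 of D → 82.50. Capacity used 131/131.
Total value = 1195.50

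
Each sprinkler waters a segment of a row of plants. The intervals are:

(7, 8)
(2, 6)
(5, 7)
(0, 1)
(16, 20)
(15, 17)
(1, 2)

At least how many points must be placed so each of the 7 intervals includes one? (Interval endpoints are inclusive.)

Process intervals by earliest right end; each time one isn't hit yet, stab at its right endpoint.
Sorted: [0,1] [1,2] [2,6] [5,7] [7,8] [15,17] [16,20]
{[0,1],[1,2]} hit by 1; {[2,6],[5,7]} hit by 6; {[7,8]} hit by 8; {[15,17],[16,20]} hit by 17.
Points: 1, 6, 8, 17 (4 total).

4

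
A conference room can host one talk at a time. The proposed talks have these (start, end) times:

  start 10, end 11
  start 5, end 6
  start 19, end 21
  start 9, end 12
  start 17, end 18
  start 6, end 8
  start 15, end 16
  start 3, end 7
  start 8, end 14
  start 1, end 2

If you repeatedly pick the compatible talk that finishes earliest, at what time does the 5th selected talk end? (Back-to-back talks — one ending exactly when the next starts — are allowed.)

16

Sorted by end: (1,2)  (5,6)  (3,7)  (6,8)  (10,11)  (9,12)  (8,14)  (15,16)  (17,18)  (19,21)
take (1,2); take (5,6); take (6,8); take (10,11); take (15,16); take (17,18); take (19,21).
Selected: (1,2) (5,6) (6,8) (10,11) (15,16) (17,18) (19,21)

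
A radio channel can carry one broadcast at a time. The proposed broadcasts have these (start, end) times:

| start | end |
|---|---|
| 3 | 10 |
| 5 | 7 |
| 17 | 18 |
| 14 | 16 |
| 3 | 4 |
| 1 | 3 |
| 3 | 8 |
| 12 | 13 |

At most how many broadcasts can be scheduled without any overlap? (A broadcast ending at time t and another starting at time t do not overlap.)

6

By end time: (1,3), (3,4), (5,7), (3,8), (3,10), (12,13), (14,16), (17,18).
Pick (1,3); next start ≥ 3 → (3,4); next start ≥ 4 → (5,7); next start ≥ 7 → (12,13); next start ≥ 13 → (14,16); next start ≥ 16 → (17,18).
Selected 6 broadcasts.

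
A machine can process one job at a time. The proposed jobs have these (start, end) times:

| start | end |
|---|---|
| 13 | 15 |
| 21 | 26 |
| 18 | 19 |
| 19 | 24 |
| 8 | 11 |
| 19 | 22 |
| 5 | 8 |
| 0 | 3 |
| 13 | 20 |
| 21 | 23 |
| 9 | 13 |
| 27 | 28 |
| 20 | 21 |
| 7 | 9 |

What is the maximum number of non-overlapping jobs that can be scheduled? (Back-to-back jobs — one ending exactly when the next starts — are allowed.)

Sorted by end: (0,3)  (5,8)  (7,9)  (8,11)  (9,13)  (13,15)  (18,19)  (13,20)  (20,21)  (19,22)  (21,23)  (19,24)  (21,26)  (27,28)
take (0,3); take (5,8); take (8,11); take (13,15); take (18,19); take (20,21); skip (19,22); take (21,23); skip (19,24); take (27,28).
Selected 8 jobs.

8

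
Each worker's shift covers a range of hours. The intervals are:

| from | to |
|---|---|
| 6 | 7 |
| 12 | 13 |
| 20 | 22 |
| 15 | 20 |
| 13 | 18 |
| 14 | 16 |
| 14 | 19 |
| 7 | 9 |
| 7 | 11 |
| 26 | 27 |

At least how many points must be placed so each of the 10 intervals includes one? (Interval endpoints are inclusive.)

Sorted: [6,7] [7,9] [7,11] [12,13] [14,16] [13,18] [14,19] [15,20] [20,22] [26,27]
{[6,7],[7,9],[7,11]} hit by 7; {[12,13]} hit by 13; {[14,16],[13,18],[14,19],[15,20]} hit by 16; {[20,22]} hit by 22; {[26,27]} hit by 27.
Points: 7, 13, 16, 22, 27 (5 total).

5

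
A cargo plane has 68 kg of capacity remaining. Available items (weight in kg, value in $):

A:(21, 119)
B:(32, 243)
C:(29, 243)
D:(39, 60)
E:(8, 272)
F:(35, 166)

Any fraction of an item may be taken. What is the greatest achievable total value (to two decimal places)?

750.41

Sort by value per unit weight and fill in that order.
Ratios (sorted): E 34.00, C 8.38, B 7.59, A 5.67, F 4.74, D 1.54
take E (8 @ 272); take C (29 @ 243); take 31/32 of B → 235.41. Capacity used 68/68.
Total value = 750.41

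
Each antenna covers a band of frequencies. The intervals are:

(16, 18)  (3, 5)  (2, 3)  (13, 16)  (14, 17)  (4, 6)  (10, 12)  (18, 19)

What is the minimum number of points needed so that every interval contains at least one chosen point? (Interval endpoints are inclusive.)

5

Sorted: [2,3] [3,5] [4,6] [10,12] [13,16] [14,17] [16,18] [18,19]
{[2,3],[3,5]} hit by 3; {[4,6]} hit by 6; {[10,12]} hit by 12; {[13,16],[14,17],[16,18]} hit by 16; {[18,19]} hit by 19.
Points: 3, 6, 12, 16, 19 (5 total).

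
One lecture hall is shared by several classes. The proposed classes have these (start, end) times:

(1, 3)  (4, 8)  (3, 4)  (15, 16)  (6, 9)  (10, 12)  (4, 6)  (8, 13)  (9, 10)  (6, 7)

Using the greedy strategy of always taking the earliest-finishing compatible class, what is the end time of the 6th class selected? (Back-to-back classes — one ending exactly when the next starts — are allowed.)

12

By end time: (1,3), (3,4), (4,6), (6,7), (4,8), (6,9), (9,10), (10,12), (8,13), (15,16).
Pick (1,3); next start ≥ 3 → (3,4); next start ≥ 4 → (4,6); next start ≥ 6 → (6,7); next start ≥ 7 → (9,10); next start ≥ 10 → (10,12); next start ≥ 12 → (15,16).
Selected: (1,3) (3,4) (4,6) (6,7) (9,10) (10,12) (15,16)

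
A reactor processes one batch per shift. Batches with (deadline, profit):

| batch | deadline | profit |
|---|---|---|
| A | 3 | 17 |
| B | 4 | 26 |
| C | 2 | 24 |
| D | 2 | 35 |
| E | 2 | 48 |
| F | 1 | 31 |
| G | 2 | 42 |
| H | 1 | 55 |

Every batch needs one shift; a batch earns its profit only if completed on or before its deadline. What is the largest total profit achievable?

Sort by profit descending; place each in the latest free slot ≤ its deadline.
By profit: H(d1,55), E(d2,48), G(d2,42), D(d2,35), F(d1,31), B(d4,26), C(d2,24), A(d3,17)
H→slot 1; E→slot 2; G skipped; D skipped; F skipped; B→slot 4; C skipped; A→slot 3.
Profit = 55 + 48 + 17 + 26 = 146

146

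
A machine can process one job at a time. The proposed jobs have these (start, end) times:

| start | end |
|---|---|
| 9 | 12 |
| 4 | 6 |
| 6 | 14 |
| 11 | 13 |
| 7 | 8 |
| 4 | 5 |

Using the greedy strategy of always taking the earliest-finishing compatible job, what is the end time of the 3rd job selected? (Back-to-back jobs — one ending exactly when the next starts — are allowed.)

Sort by end time and greedily take each interval whose start is ≥ the last chosen end.
By end time: (4,5), (4,6), (7,8), (9,12), (11,13), (6,14).
Pick (4,5); next start ≥ 5 → (7,8); next start ≥ 8 → (9,12).
Selected: (4,5) (7,8) (9,12)

12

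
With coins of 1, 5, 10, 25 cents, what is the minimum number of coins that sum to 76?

4

Greedy: take as many of the largest coin as possible, then repeat with the remainder.
76 = 3×25 + 1×1
Total coins = 3 + 1 = 4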